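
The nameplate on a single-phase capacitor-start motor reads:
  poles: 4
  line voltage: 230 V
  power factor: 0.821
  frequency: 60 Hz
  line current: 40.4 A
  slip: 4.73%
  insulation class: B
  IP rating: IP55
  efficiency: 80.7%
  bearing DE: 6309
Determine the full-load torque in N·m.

34.3 N·m

P_in = V·I·cosφ = 230 × 40.4 × 0.821 = 7629 W
P_out = η·P_in = 0.807 × 7629 = 6157 W
n_s = 120×60/4 = 1800 rpm; n = 1800×(1−0.0473) = 1715 rpm
ω = 2π×1715/60 = 179.6 rad/s
τ = P_out/ω = 6157/179.6 = 34.3 N·m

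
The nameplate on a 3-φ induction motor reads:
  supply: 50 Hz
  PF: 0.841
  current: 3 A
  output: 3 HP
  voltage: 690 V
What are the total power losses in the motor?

P_in = √3·V·I·cosφ = 1.732×690×3×0.841 = 3015 W
P_out = 3×746 = 2238 W
Losses = P_in − P_out = 3015 − 2238 = 777 W

777 W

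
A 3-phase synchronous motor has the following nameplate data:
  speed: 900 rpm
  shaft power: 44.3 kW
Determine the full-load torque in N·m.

ω = 2π × 900/60 = 94.25 rad/s
τ = P/ω = 44300/94.25 = 470 N·m

470 N·m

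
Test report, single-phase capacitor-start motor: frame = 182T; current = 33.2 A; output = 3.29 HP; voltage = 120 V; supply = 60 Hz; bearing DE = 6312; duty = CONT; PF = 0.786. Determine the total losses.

677 W

P_in = V·I·cosφ = 120×33.2×0.786 = 3131 W
P_out = 3.29×746 = 2454 W
Losses = P_in − P_out = 3131 − 2454 = 677 W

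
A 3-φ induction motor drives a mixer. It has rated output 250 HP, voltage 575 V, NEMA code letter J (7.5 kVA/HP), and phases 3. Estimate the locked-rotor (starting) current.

1880 A

S_LR = 7.5 × 250 = 1875 kVA
I_LR = S_LR/(√3·V_L) = 1875000/(1.732×575) = 1880 A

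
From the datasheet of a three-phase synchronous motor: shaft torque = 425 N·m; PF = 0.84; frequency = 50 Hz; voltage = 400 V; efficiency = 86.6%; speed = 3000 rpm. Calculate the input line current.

ω = 2π×3000/60 = 314.2 rad/s; P_out = τω = 425 × 314.2 = 133535 W
P_in = P_out / η = 133535 / 0.866 = 154197 W
I_L = P_in / (√3·V_L·cosφ) = 154197 / (1.732 × 400 × 0.84) = 265 A

265 A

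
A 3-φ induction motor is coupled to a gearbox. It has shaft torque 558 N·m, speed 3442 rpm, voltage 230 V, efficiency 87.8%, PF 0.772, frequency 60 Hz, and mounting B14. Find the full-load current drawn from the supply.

745 A

ω = 2π×3442/60 = 360.4 rad/s; P_out = τω = 558 × 360.4 = 201103 W
P_in = P_out / η = 201103 / 0.878 = 229047 W
I_L = P_in / (√3·V_L·cosφ) = 229047 / (1.732 × 230 × 0.772) = 745 A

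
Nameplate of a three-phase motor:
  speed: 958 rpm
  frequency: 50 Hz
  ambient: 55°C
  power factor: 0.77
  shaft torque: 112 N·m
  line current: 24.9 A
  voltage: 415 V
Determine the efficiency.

ω = 2π × 958/60 = 100.3 rad/s; P_out = τω = 112 × 100.3 = 11234 W
P_in = √3·V_L·I_L·cosφ = 1.732 × 415 × 24.9 × 0.77 = 13781 W
η = P_out / P_in = 11234 / 13781 = 0.815 = 81.5%

81.5 %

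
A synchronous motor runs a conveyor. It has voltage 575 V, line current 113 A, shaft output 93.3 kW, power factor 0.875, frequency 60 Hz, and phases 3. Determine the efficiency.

94.7 %

P_out = 93.3 kW = 93300 W
P_in = √3·V_L·I_L·cosφ = 1.732 × 575 × 113 × 0.875 = 98470 W
η = P_out / P_in = 93300 / 98470 = 0.947 = 94.7%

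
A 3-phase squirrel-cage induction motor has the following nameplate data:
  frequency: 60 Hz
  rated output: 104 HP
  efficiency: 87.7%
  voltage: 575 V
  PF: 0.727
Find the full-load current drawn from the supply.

122 A

P_out = 104 × 746 = 77584 W
P_in = P_out / η = 77584 / 0.877 = 88465 W
I_L = P_in / (√3·V_L·cosφ) = 88465 / (1.732 × 575 × 0.727) = 122 A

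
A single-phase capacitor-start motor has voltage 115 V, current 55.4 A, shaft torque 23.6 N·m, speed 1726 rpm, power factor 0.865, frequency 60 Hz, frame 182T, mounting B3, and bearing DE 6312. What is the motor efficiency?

ω = 2π × 1726/60 = 180.7 rad/s; P_out = τω = 23.6 × 180.7 = 4265 W
P_in = V·I·cosφ = 115 × 55.4 × 0.865 = 5511 W
η = P_out / P_in = 4265 / 5511 = 0.774 = 77.4%

77.4 %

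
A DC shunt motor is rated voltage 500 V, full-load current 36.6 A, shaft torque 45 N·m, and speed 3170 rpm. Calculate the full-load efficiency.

ω = 2π × 3170/60 = 332 rad/s; P_out = τω = 45 × 332 = 14940 W
P_in = V·I = 500 × 36.6 = 18300 W
η = P_out / P_in = 14940 / 18300 = 0.816 = 81.6%

81.6 %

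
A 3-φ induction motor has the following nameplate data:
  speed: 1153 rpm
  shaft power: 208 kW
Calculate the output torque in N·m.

1720 N·m

ω = 2π × 1153/60 = 120.7 rad/s
τ = P/ω = 208000/120.7 = 1720 N·m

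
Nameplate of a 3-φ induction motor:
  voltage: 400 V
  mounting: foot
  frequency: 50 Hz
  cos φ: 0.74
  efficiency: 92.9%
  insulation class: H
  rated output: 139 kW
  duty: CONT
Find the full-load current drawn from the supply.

292 A

P_out = 139 kW = 139000 W
P_in = P_out / η = 139000 / 0.929 = 149623 W
I_L = P_in / (√3·V_L·cosφ) = 149623 / (1.732 × 400 × 0.74) = 292 A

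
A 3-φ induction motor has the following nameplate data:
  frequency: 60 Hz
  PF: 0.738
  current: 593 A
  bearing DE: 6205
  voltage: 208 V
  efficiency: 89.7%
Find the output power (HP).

190 HP

P_in = √3·V·I·cosφ = 1.732 × 208 × 593 × 0.738 = 157660 W
P_out = η·P_in = 0.897 × 157660 = 141421 W
= 141421/746 = 190 HP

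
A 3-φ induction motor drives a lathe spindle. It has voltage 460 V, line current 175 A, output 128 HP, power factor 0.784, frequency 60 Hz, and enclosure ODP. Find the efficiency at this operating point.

87.4 %

P_out = 128 × 746 = 95488 W
P_in = √3·V_L·I_L·cosφ = 1.732 × 460 × 175 × 0.784 = 109310 W
η = P_out / P_in = 95488 / 109310 = 0.874 = 87.4%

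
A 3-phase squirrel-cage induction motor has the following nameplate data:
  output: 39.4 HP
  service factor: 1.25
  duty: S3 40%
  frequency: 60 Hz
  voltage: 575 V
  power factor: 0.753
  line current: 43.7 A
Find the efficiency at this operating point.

89.7 %

P_out = 39.4 × 746 = 29392 W
P_in = √3·V_L·I_L·cosφ = 1.732 × 575 × 43.7 × 0.753 = 32771 W
η = P_out / P_in = 29392 / 32771 = 0.897 = 89.7%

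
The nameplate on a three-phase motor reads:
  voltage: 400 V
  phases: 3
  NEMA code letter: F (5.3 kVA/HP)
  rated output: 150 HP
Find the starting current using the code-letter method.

1150 A

S_LR = 5.3 × 150 = 795 kVA
I_LR = S_LR/(√3·V_L) = 795000/(1.732×400) = 1150 A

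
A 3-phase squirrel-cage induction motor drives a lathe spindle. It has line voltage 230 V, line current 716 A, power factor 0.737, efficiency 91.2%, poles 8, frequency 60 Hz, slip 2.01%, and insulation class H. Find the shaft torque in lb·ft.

1530 lb·ft

P_in = √3·V·I·cosφ = 1.732 × 230 × 716 × 0.737 = 210211 W
P_out = η·P_in = 0.912 × 210211 = 191712 W
n_s = 120×60/8 = 900 rpm; n = 900×(1−0.0201) = 882 rpm
ω = 2π×882/60 = 92.36 rad/s
τ = P_out/ω = 191712/92.36 = 2076 N·m
In lb·ft: 2076/1.356 = 1530 lb·ft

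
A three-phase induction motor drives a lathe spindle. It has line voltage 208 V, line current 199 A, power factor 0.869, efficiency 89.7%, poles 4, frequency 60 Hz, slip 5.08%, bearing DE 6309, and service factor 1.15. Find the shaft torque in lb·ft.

230 lb·ft

P_in = √3·V·I·cosφ = 1.732 × 208 × 199 × 0.869 = 62299 W
P_out = η·P_in = 0.897 × 62299 = 55882 W
n_s = 120×60/4 = 1800 rpm; n = 1800×(1−0.0508) = 1709 rpm
ω = 2π×1709/60 = 179 rad/s
τ = P_out/ω = 55882/179 = 312.2 N·m
In lb·ft: 312.2/1.356 = 230 lb·ft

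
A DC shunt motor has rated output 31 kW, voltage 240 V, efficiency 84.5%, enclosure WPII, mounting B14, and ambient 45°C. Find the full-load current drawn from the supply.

153 A

P_out = 31 kW = 31000 W
P_in = P_out / η = 31000 / 0.845 = 36686 W
I = P_in / V = 36686 / 240 = 153 A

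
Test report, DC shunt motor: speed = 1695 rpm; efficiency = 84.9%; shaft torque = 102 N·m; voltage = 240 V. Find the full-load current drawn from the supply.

88.9 A

ω = 2π×1695/60 = 177.5 rad/s; P_out = τω = 102 × 177.5 = 18105 W
P_in = P_out / η = 18105 / 0.849 = 21325 W
I = P_in / V = 21325 / 240 = 88.9 A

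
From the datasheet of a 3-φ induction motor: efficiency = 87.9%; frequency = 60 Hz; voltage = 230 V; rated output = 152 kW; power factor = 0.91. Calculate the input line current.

P_out = 152 kW = 152000 W
P_in = P_out / η = 152000 / 0.879 = 172924 W
I_L = P_in / (√3·V_L·cosφ) = 172924 / (1.732 × 230 × 0.91) = 477 A

477 A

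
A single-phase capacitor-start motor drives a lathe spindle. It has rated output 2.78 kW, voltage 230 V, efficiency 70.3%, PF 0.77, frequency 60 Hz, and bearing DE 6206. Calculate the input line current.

22.3 A

P_out = 2.78 kW = 2780 W
P_in = P_out / η = 2780 / 0.703 = 3954 W
I = P_in / (V·cosφ) = 3954 / (230 × 0.77) = 22.3 A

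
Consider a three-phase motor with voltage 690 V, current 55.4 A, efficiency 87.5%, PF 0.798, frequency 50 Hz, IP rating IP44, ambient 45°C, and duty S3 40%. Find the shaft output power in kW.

46.2 kW

P_in = √3·V·I·cosφ = 1.732 × 690 × 55.4 × 0.798 = 52834 W
P_out = η·P_in = 0.875 × 52834 = 46230 W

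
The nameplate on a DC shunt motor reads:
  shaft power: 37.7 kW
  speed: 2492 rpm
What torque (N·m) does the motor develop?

ω = 2π × 2492/60 = 261 rad/s
τ = P/ω = 37700/261 = 144 N·m

144 N·m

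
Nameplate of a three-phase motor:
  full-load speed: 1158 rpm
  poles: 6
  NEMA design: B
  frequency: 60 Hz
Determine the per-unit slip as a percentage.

n_s = 120f/p = 120×60/6 = 1200 rpm
s = (n_s − n)/n_s = (1200 − 1158)/1200 = 0.0350

3.50 %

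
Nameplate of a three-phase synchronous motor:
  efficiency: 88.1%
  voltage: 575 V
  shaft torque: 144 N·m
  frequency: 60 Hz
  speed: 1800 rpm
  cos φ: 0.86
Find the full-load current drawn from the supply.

36 A

ω = 2π×1800/60 = 188.5 rad/s; P_out = τω = 144 × 188.5 = 27144 W
P_in = P_out / η = 27144 / 0.881 = 30810 W
I_L = P_in / (√3·V_L·cosφ) = 30810 / (1.732 × 575 × 0.86) = 36 A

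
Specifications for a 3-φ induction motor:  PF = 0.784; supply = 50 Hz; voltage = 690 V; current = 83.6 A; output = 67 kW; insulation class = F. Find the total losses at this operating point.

P_in = √3·V·I·cosφ = 1.732×690×83.6×0.784 = 78328 W
P_out = 67000 W
Losses = P_in − P_out = 78328 − 67000 = 11328 W

11300 W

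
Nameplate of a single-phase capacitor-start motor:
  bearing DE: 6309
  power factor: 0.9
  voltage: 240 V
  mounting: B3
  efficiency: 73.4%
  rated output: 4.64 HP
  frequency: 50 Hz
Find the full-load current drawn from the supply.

21.8 A

P_out = 4.64 × 746 = 3461 W
P_in = P_out / η = 3461 / 0.734 = 4715 W
I = P_in / (V·cosφ) = 4715 / (240 × 0.9) = 21.8 A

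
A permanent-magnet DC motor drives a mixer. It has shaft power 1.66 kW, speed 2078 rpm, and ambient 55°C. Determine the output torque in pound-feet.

ω = 2π × 2078/60 = 217.6 rad/s
τ = P/ω = 1660/217.6 = 7.629 N·m
In lb·ft: 7.629/1.356 = 5.63 lb·ft

5.63 lb·ft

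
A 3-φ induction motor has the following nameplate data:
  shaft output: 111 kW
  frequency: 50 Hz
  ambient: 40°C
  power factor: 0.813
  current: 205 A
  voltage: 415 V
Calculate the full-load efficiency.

P_out = 111 kW = 111000 W
P_in = √3·V_L·I_L·cosφ = 1.732 × 415 × 205 × 0.813 = 119795 W
η = P_out / P_in = 111000 / 119795 = 0.927 = 92.7%

92.7 %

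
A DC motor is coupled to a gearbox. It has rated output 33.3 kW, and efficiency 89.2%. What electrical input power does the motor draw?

37.3 kW

P_out = 33300 W
P_in = P_out/η = 33300/0.892 = 37332 W = 37.3 kW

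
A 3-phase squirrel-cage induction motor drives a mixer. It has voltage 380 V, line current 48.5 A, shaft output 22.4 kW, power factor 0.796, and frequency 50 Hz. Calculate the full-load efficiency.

88.2 %

P_out = 22.4 kW = 22400 W
P_in = √3·V_L·I_L·cosφ = 1.732 × 380 × 48.5 × 0.796 = 25409 W
η = P_out / P_in = 22400 / 25409 = 0.882 = 88.2%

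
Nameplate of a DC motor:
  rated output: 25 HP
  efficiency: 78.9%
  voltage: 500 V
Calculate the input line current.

P_out = 25 × 746 = 18650 W
P_in = P_out / η = 18650 / 0.789 = 23638 W
I = P_in / V = 23638 / 500 = 47.3 A

47.3 A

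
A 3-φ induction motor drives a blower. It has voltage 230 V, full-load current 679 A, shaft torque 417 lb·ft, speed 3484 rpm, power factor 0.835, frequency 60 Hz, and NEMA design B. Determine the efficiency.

91.3 %

τ = 417 lb·ft × 1.356 = 565.5 N·m
ω = 2π × 3484/60 = 364.8 rad/s; P_out = τω = 565.5 × 364.8 = 206294 W
P_in = √3·V_L·I_L·cosφ = 1.732 × 230 × 679 × 0.835 = 225856 W
η = P_out / P_in = 206294 / 225856 = 0.913 = 91.3%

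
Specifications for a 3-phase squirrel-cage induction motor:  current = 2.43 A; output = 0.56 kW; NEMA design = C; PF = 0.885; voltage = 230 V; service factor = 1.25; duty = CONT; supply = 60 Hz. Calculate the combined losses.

297 W

P_in = √3·V·I·cosφ = 1.732×230×2.43×0.885 = 857 W
P_out = 560 W
Losses = P_in − P_out = 857 − 560 = 297 W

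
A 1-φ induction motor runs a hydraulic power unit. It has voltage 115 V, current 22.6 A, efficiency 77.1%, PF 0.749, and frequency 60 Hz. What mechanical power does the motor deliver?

P_in = V·I·cosφ = 115 × 22.6 × 0.749 = 1947 W
P_out = η·P_in = 0.771 × 1947 = 1501 W

1.5 kW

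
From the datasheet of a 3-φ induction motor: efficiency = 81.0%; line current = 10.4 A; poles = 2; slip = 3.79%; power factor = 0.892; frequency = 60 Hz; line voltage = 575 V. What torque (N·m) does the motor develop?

P_in = √3·V·I·cosφ = 1.732 × 575 × 10.4 × 0.892 = 9239 W
P_out = η·P_in = 0.81 × 9239 = 7484 W
n_s = 120×60/2 = 3600 rpm; n = 3600×(1−0.0379) = 3464 rpm
ω = 2π×3464/60 = 362.7 rad/s
τ = P_out/ω = 7484/362.7 = 20.6 N·m

20.6 N·m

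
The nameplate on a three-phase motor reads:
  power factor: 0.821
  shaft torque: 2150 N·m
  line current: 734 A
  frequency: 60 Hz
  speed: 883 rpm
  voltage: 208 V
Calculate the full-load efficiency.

91.6 %

ω = 2π × 883/60 = 92.47 rad/s; P_out = τω = 2150 × 92.47 = 198811 W
P_in = √3·V_L·I_L·cosφ = 1.732 × 208 × 734 × 0.821 = 217095 W
η = P_out / P_in = 198811 / 217095 = 0.916 = 91.6%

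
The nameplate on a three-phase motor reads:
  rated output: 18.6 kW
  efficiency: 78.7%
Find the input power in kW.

23.6 kW

P_out = 18600 W
P_in = P_out/η = 18600/0.787 = 23634 W = 23.6 kW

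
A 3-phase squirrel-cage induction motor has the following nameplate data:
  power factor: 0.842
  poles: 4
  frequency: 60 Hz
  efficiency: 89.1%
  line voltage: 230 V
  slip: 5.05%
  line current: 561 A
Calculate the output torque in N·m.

P_in = √3·V·I·cosφ = 1.732 × 230 × 561 × 0.842 = 188170 W
P_out = η·P_in = 0.891 × 188170 = 167659 W
n_s = 120×60/4 = 1800 rpm; n = 1800×(1−0.0505) = 1709 rpm
ω = 2π×1709/60 = 179 rad/s
τ = P_out/ω = 167659/179 = 937 N·m

937 N·m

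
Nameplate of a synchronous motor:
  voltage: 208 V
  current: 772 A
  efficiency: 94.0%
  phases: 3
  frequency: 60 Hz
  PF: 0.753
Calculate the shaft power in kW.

197 kW

P_in = √3·V·I·cosφ = 1.732 × 208 × 772 × 0.753 = 209423 W
P_out = η·P_in = 0.94 × 209423 = 196858 W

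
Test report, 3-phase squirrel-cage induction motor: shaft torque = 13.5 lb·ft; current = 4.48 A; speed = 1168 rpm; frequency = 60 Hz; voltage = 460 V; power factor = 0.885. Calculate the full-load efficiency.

70.9 %

τ = 13.5 lb·ft × 1.356 = 18.31 N·m
ω = 2π × 1168/60 = 122.3 rad/s; P_out = τω = 18.31 × 122.3 = 2239 W
P_in = √3·V_L·I_L·cosφ = 1.732 × 460 × 4.48 × 0.885 = 3159 W
η = P_out / P_in = 2239 / 3159 = 0.709 = 70.9%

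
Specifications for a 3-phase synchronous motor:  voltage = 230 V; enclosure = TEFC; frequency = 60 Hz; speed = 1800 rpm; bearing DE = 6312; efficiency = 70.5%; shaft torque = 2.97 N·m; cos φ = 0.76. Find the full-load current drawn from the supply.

2.62 A

ω = 2π×1800/60 = 188.5 rad/s; P_out = τω = 2.97 × 188.5 = 560 W
P_in = P_out / η = 560 / 0.705 = 794 W
I_L = P_in / (√3·V_L·cosφ) = 794 / (1.732 × 230 × 0.76) = 2.62 A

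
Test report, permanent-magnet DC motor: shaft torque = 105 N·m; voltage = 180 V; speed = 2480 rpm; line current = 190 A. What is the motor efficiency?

79.7 %

ω = 2π × 2480/60 = 259.7 rad/s; P_out = τω = 105 × 259.7 = 27269 W
P_in = V·I = 180 × 190 = 34200 W
η = P_out / P_in = 27269 / 34200 = 0.797 = 79.7%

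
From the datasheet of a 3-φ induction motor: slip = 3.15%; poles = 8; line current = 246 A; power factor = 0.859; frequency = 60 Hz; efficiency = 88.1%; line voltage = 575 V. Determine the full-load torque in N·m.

2030 N·m

P_in = √3·V·I·cosφ = 1.732 × 575 × 246 × 0.859 = 210448 W
P_out = η·P_in = 0.881 × 210448 = 185405 W
n_s = 120×60/8 = 900 rpm; n = 900×(1−0.0315) = 872 rpm
ω = 2π×872/60 = 91.32 rad/s
τ = P_out/ω = 185405/91.32 = 2030 N·m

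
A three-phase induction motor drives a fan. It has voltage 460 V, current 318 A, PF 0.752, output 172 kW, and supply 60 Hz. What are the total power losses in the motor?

P_in = √3·V·I·cosφ = 1.732×460×318×0.752 = 190524 W
P_out = 172000 W
Losses = P_in − P_out = 190524 − 172000 = 18524 W

18500 W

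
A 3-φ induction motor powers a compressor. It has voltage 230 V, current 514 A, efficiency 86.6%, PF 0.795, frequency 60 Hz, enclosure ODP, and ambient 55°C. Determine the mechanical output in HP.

189 HP

P_in = √3·V·I·cosφ = 1.732 × 230 × 514 × 0.795 = 162782 W
P_out = η·P_in = 0.866 × 162782 = 140969 W
= 140969/746 = 189 HP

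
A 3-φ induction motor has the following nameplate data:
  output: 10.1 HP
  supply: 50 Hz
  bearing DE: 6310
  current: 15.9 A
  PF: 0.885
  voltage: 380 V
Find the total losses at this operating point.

P_in = √3·V·I·cosφ = 1.732×380×15.9×0.885 = 9261 W
P_out = 10.1×746 = 7535 W
Losses = P_in − P_out = 9261 − 7535 = 1726 W

1730 W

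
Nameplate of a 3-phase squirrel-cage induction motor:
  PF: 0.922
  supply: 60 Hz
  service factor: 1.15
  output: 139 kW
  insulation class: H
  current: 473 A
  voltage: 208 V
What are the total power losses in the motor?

P_in = √3·V·I·cosφ = 1.732×208×473×0.922 = 157110 W
P_out = 139000 W
Losses = P_in − P_out = 157110 − 139000 = 18110 W

18100 W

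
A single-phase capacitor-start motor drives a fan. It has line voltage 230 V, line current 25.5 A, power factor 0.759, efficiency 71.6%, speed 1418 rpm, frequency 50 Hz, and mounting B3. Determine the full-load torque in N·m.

P_in = V·I·cosφ = 230 × 25.5 × 0.759 = 4452 W
P_out = η·P_in = 0.716 × 4452 = 3188 W
n = 1418 rpm
ω = 2π×1418/60 = 148.5 rad/s
τ = P_out/ω = 3188/148.5 = 21.5 N·m

21.5 N·m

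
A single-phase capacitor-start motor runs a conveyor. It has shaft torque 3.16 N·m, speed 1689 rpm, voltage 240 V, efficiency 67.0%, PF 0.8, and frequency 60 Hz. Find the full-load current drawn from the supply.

4.34 A

ω = 2π×1689/60 = 176.9 rad/s; P_out = τω = 3.16 × 176.9 = 559 W
P_in = P_out / η = 559 / 0.670 = 834 W
I = P_in / (V·cosφ) = 834 / (240 × 0.8) = 4.34 A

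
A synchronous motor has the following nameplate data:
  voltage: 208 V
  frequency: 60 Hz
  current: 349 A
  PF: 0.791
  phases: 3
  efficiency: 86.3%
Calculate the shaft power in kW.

85.8 kW

P_in = √3·V·I·cosφ = 1.732 × 208 × 349 × 0.791 = 99452 W
P_out = η·P_in = 0.863 × 99452 = 85827 W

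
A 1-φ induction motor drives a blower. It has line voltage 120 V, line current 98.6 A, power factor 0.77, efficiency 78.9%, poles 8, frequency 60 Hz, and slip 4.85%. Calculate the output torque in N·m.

P_in = V·I·cosφ = 120 × 98.6 × 0.77 = 9111 W
P_out = η·P_in = 0.789 × 9111 = 7189 W
n_s = 120×60/8 = 900 rpm; n = 900×(1−0.0485) = 856 rpm
ω = 2π×856/60 = 89.64 rad/s
τ = P_out/ω = 7189/89.64 = 80.2 N·m

80.2 N·m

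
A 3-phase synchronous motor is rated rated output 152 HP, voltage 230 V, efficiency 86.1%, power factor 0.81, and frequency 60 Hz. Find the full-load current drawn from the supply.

P_out = 152 × 746 = 113392 W
P_in = P_out / η = 113392 / 0.861 = 131698 W
I_L = P_in / (√3·V_L·cosφ) = 131698 / (1.732 × 230 × 0.81) = 408 A

408 A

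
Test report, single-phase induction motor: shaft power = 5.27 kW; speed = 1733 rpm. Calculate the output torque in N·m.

ω = 2π × 1733/60 = 181.5 rad/s
τ = P/ω = 5270/181.5 = 29 N·m

29 N·m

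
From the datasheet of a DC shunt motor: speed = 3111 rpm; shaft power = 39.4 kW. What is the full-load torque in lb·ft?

89.2 lb·ft

ω = 2π × 3111/60 = 325.8 rad/s
τ = P/ω = 39400/325.8 = 120.9 N·m
In lb·ft: 120.9/1.356 = 89.2 lb·ft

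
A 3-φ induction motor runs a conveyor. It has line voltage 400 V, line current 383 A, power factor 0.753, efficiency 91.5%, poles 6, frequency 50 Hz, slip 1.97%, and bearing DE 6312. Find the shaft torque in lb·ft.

1310 lb·ft

P_in = √3·V·I·cosφ = 1.732 × 400 × 383 × 0.753 = 199803 W
P_out = η·P_in = 0.915 × 199803 = 182820 W
n_s = 120×50/6 = 1000 rpm; n = 1000×(1−0.0197) = 980 rpm
ω = 2π×980/60 = 102.6 rad/s
τ = P_out/ω = 182820/102.6 = 1782 N·m
In lb·ft: 1782/1.356 = 1310 lb·ft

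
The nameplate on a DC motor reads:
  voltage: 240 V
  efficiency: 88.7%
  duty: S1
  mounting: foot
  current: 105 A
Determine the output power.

22.4 kW

P_in = V·I = 240 × 105 = 25200 W
P_out = η·P_in = 0.887 × 25200 = 22352 W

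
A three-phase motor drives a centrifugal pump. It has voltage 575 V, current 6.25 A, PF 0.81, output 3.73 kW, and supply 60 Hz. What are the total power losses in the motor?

P_in = √3·V·I·cosφ = 1.732×575×6.25×0.81 = 5042 W
P_out = 3730 W
Losses = P_in − P_out = 5042 − 3730 = 1312 W

1.31 kW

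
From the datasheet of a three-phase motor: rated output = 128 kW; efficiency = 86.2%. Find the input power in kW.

P_out = 128000 W
P_in = P_out/η = 128000/0.862 = 148492 W = 148 kW

148 kW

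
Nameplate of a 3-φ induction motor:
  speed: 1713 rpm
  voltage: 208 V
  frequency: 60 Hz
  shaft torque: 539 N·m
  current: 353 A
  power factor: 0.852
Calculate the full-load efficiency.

89.2 %

ω = 2π × 1713/60 = 179.4 rad/s; P_out = τω = 539 × 179.4 = 96697 W
P_in = √3·V_L·I_L·cosφ = 1.732 × 208 × 353 × 0.852 = 108349 W
η = P_out / P_in = 96697 / 108349 = 0.892 = 89.2%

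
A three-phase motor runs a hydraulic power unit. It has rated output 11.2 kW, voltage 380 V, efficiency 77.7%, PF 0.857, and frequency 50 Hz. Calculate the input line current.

P_out = 11.2 kW = 11200 W
P_in = P_out / η = 11200 / 0.777 = 14414 W
I_L = P_in / (√3·V_L·cosφ) = 14414 / (1.732 × 380 × 0.857) = 25.6 A

25.6 A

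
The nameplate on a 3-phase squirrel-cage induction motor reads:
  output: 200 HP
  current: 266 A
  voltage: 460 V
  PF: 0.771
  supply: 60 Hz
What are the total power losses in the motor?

P_in = √3·V·I·cosφ = 1.732×460×266×0.771 = 163396 W
P_out = 200×746 = 149200 W
Losses = P_in − P_out = 163396 − 149200 = 14196 W

14200 W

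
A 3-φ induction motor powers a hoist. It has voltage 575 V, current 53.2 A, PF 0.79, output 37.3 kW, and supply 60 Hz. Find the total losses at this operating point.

P_in = √3·V·I·cosφ = 1.732×575×53.2×0.79 = 41856 W
P_out = 37300 W
Losses = P_in − P_out = 41856 − 37300 = 4556 W

4560 W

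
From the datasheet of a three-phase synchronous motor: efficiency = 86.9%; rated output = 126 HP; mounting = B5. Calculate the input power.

108 kW

P_out = 126 × 746 = 93996 W
P_in = P_out/η = 93996/0.869 = 108166 W = 108 kW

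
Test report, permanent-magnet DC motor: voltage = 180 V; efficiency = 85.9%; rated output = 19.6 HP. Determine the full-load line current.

94.6 A

P_out = 19.6 × 746 = 14622 W
P_in = P_out / η = 14622 / 0.859 = 17022 W
I = P_in / V = 17022 / 180 = 94.6 A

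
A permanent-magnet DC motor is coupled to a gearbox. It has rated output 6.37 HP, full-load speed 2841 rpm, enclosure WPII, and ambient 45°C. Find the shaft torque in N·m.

16 N·m

P_out = 6.37 × 746 = 4752 W
ω = 2π × 2841/60 = 297.5 rad/s
τ = P_out/ω = 4752/297.5 = 16 N·m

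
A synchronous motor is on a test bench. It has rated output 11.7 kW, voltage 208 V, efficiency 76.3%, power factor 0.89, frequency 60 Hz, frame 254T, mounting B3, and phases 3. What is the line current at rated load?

47.8 A

P_out = 11.7 kW = 11700 W
P_in = P_out / η = 11700 / 0.763 = 15334 W
I_L = P_in / (√3·V_L·cosφ) = 15334 / (1.732 × 208 × 0.89) = 47.8 A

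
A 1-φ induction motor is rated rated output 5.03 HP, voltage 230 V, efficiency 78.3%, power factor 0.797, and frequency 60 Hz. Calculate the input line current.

P_out = 5.03 × 746 = 3752 W
P_in = P_out / η = 3752 / 0.783 = 4792 W
I = P_in / (V·cosφ) = 4792 / (230 × 0.797) = 26.1 A

26.1 A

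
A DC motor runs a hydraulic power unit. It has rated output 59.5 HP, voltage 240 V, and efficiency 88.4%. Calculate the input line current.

209 A

P_out = 59.5 × 746 = 44387 W
P_in = P_out / η = 44387 / 0.884 = 50212 W
I = P_in / V = 50212 / 240 = 209 A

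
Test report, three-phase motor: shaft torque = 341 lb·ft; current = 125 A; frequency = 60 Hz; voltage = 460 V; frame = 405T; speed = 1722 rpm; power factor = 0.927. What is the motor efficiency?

90.3 %

τ = 341 lb·ft × 1.356 = 462.4 N·m
ω = 2π × 1722/60 = 180.3 rad/s; P_out = τω = 462.4 × 180.3 = 83371 W
P_in = √3·V_L·I_L·cosφ = 1.732 × 460 × 125 × 0.927 = 92320 W
η = P_out / P_in = 83371 / 92320 = 0.903 = 90.3%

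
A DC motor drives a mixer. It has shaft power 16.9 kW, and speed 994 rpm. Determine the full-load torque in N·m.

ω = 2π × 994/60 = 104.1 rad/s
τ = P/ω = 16900/104.1 = 162 N·m

162 N·m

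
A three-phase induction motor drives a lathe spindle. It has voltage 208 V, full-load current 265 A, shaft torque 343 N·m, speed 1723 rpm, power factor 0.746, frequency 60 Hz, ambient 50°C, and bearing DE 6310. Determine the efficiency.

86.9 %

ω = 2π × 1723/60 = 180.4 rad/s; P_out = τω = 343 × 180.4 = 61877 W
P_in = √3·V_L·I_L·cosφ = 1.732 × 208 × 265 × 0.746 = 71219 W
η = P_out / P_in = 61877 / 71219 = 0.869 = 86.9%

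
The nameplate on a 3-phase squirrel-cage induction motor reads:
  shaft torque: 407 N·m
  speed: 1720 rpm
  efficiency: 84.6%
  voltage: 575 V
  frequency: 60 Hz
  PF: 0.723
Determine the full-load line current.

ω = 2π×1720/60 = 180.1 rad/s; P_out = τω = 407 × 180.1 = 73301 W
P_in = P_out / η = 73301 / 0.846 = 86644 W
I_L = P_in / (√3·V_L·cosφ) = 86644 / (1.732 × 575 × 0.723) = 120 A

120 A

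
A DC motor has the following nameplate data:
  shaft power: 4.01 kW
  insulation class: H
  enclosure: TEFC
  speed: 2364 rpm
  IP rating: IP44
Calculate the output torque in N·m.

ω = 2π × 2364/60 = 247.6 rad/s
τ = P/ω = 4010/247.6 = 16.2 N·m

16.2 N·m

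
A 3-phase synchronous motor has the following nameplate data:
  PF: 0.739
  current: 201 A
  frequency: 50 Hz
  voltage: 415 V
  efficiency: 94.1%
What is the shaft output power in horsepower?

P_in = √3·V·I·cosφ = 1.732 × 415 × 201 × 0.739 = 106767 W
P_out = η·P_in = 0.941 × 106767 = 100468 W
= 100468/746 = 135 HP

135 HP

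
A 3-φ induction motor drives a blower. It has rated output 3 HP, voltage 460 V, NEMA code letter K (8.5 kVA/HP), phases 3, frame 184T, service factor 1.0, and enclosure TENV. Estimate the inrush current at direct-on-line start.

32 A

S_LR = 8.5 × 3 = 25.5 kVA
I_LR = S_LR/(√3·V_L) = 25500/(1.732×460) = 32 A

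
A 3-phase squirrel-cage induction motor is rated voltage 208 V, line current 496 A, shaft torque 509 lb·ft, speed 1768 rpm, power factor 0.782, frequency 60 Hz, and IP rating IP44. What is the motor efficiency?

τ = 509 lb·ft × 1.356 = 690.2 N·m
ω = 2π × 1768/60 = 185.1 rad/s; P_out = τω = 690.2 × 185.1 = 127756 W
P_in = √3·V_L·I_L·cosφ = 1.732 × 208 × 496 × 0.782 = 139733 W
η = P_out / P_in = 127756 / 139733 = 0.914 = 91.4%

91.4 %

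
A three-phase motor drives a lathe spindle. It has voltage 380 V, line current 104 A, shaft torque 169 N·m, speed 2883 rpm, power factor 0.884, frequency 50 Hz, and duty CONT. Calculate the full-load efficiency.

84.3 %

ω = 2π × 2883/60 = 301.9 rad/s; P_out = τω = 169 × 301.9 = 51021 W
P_in = √3·V_L·I_L·cosφ = 1.732 × 380 × 104 × 0.884 = 60509 W
η = P_out / P_in = 51021 / 60509 = 0.843 = 84.3%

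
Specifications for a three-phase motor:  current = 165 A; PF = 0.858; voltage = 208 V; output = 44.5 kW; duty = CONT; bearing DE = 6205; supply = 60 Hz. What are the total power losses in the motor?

P_in = √3·V·I·cosφ = 1.732×208×165×0.858 = 51001 W
P_out = 44500 W
Losses = P_in − P_out = 51001 − 44500 = 6501 W

6500 W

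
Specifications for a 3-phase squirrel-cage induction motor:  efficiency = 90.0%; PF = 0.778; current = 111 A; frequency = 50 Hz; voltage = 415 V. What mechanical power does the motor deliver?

P_in = √3·V·I·cosφ = 1.732 × 415 × 111 × 0.778 = 62072 W
P_out = η·P_in = 0.9 × 62072 = 55865 W

55.9 kW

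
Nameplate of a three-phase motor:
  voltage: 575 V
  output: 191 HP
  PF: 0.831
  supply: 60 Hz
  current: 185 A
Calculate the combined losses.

10.6 kW

P_in = √3·V·I·cosφ = 1.732×575×185×0.831 = 153105 W
P_out = 191×746 = 142486 W
Losses = P_in − P_out = 153105 − 142486 = 10619 W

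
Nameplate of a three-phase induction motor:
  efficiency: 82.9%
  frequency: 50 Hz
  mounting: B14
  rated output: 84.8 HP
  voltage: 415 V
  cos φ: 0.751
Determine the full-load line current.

141 A

P_out = 84.8 × 746 = 63261 W
P_in = P_out / η = 63261 / 0.829 = 76310 W
I_L = P_in / (√3·V_L·cosφ) = 76310 / (1.732 × 415 × 0.751) = 141 A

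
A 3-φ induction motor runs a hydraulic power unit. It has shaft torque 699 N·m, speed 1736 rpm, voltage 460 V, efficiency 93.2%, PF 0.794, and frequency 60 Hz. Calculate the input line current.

ω = 2π×1736/60 = 181.8 rad/s; P_out = τω = 699 × 181.8 = 127078 W
P_in = P_out / η = 127078 / 0.932 = 136350 W
I_L = P_in / (√3·V_L·cosφ) = 136350 / (1.732 × 460 × 0.794) = 216 A

216 A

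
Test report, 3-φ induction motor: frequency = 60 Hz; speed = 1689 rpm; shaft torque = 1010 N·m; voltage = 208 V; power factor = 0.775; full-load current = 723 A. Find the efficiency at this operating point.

ω = 2π × 1689/60 = 176.9 rad/s; P_out = τω = 1010 × 176.9 = 178669 W
P_in = √3·V_L·I_L·cosφ = 1.732 × 208 × 723 × 0.775 = 201860 W
η = P_out / P_in = 178669 / 201860 = 0.885 = 88.5%

88.5 %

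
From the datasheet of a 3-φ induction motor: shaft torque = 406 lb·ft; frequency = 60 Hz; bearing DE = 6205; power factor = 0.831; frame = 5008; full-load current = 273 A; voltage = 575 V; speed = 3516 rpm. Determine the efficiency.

τ = 406 lb·ft × 1.356 = 550.5 N·m
ω = 2π × 3516/60 = 368.2 rad/s; P_out = τω = 550.5 × 368.2 = 202694 W
P_in = √3·V_L·I_L·cosφ = 1.732 × 575 × 273 × 0.831 = 225933 W
η = P_out / P_in = 202694 / 225933 = 0.897 = 89.7%

89.7 %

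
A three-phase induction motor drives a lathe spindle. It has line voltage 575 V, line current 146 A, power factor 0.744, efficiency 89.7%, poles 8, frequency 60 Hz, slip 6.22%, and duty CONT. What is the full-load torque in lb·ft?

810 lb·ft

P_in = √3·V·I·cosφ = 1.732 × 575 × 146 × 0.744 = 108179 W
P_out = η·P_in = 0.897 × 108179 = 97037 W
n_s = 120×60/8 = 900 rpm; n = 900×(1−0.0622) = 844 rpm
ω = 2π×844/60 = 88.38 rad/s
τ = P_out/ω = 97037/88.38 = 1098 N·m
In lb·ft: 1098/1.356 = 810 lb·ft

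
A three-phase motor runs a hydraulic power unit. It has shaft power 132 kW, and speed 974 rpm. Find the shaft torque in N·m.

ω = 2π × 974/60 = 102 rad/s
τ = P/ω = 132000/102 = 1290 N·m

1290 N·m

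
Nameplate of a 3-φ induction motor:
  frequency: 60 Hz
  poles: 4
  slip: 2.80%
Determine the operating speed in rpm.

1750 rpm

n_s = 120f/p = 120×60/4 = 1800 rpm
n = n_s(1 − s) = 1800 × (1 − 0.028) = 1750 rpm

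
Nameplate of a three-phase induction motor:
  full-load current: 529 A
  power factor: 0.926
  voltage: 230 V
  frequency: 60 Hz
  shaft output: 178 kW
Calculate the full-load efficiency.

P_out = 178 kW = 178000 W
P_in = √3·V_L·I_L·cosφ = 1.732 × 230 × 529 × 0.926 = 195138 W
η = P_out / P_in = 178000 / 195138 = 0.912 = 91.2%

91.2 %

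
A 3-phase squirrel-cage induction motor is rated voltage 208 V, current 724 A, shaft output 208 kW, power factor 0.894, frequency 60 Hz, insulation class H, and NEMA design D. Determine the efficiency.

89.2 %

P_out = 208 kW = 208000 W
P_in = √3·V_L·I_L·cosφ = 1.732 × 208 × 724 × 0.894 = 233178 W
η = P_out / P_in = 208000 / 233178 = 0.892 = 89.2%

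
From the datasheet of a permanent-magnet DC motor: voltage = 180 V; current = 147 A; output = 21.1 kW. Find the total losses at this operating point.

P_in = V·I = 180×147 = 26460 W
P_out = 21100 W
Losses = P_in − P_out = 26460 − 21100 = 5360 W

5360 W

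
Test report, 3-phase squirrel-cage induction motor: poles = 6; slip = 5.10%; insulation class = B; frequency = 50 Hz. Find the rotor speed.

949 rpm

n_s = 120f/p = 120×50/6 = 1000 rpm
n = n_s(1 − s) = 1000 × (1 − 0.051) = 949 rpm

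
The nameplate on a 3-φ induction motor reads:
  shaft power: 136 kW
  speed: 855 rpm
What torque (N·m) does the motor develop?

ω = 2π × 855/60 = 89.54 rad/s
τ = P/ω = 136000/89.54 = 1520 N·m

1520 N·m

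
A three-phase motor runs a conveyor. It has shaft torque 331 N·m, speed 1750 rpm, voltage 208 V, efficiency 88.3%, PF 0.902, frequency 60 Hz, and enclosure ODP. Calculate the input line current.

211 A

ω = 2π×1750/60 = 183.3 rad/s; P_out = τω = 331 × 183.3 = 60672 W
P_in = P_out / η = 60672 / 0.883 = 68711 W
I_L = P_in / (√3·V_L·cosφ) = 68711 / (1.732 × 208 × 0.902) = 211 A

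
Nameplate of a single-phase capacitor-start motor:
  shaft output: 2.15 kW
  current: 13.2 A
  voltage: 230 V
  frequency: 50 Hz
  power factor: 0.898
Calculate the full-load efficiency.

P_out = 2.15 kW = 2150 W
P_in = V·I·cosφ = 230 × 13.2 × 0.898 = 2726 W
η = P_out / P_in = 2150 / 2726 = 0.789 = 78.9%

78.9 %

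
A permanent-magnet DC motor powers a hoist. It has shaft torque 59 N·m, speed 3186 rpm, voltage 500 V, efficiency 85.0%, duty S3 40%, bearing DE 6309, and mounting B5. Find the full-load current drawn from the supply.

46.3 A

ω = 2π×3186/60 = 333.6 rad/s; P_out = τω = 59 × 333.6 = 19682 W
P_in = P_out / η = 19682 / 0.850 = 23155 W
I = P_in / V = 23155 / 500 = 46.3 A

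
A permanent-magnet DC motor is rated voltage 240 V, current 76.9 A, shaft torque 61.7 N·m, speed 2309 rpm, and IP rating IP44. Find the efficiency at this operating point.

ω = 2π × 2309/60 = 241.8 rad/s; P_out = τω = 61.7 × 241.8 = 14919 W
P_in = V·I = 240 × 76.9 = 18456 W
η = P_out / P_in = 14919 / 18456 = 0.808 = 80.8%

80.8 %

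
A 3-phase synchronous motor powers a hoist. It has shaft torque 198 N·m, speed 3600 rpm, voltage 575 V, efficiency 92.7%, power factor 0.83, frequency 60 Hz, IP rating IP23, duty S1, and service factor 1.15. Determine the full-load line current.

ω = 2π×3600/60 = 377 rad/s; P_out = τω = 198 × 377 = 74646 W
P_in = P_out / η = 74646 / 0.927 = 80524 W
I_L = P_in / (√3·V_L·cosφ) = 80524 / (1.732 × 575 × 0.83) = 97.4 A

97.4 A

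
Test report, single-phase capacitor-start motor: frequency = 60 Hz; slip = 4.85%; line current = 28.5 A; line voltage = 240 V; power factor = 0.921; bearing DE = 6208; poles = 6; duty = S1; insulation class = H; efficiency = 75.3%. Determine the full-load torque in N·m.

P_in = V·I·cosφ = 240 × 28.5 × 0.921 = 6300 W
P_out = η·P_in = 0.753 × 6300 = 4744 W
n_s = 120×60/6 = 1200 rpm; n = 1200×(1−0.0485) = 1142 rpm
ω = 2π×1142/60 = 119.6 rad/s
τ = P_out/ω = 4744/119.6 = 39.7 N·m

39.7 N·m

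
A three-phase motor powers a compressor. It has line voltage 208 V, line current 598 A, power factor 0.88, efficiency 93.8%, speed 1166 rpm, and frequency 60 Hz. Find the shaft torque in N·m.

1460 N·m

P_in = √3·V·I·cosφ = 1.732 × 208 × 598 × 0.88 = 189581 W
P_out = η·P_in = 0.938 × 189581 = 177827 W
n = 1166 rpm
ω = 2π×1166/60 = 122.1 rad/s
τ = P_out/ω = 177827/122.1 = 1460 N·m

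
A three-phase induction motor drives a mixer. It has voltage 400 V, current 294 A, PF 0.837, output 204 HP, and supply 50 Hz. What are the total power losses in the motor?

P_in = √3·V·I·cosφ = 1.732×400×294×0.837 = 170483 W
P_out = 204×746 = 152184 W
Losses = P_in − P_out = 170483 − 152184 = 18299 W

18.3 kW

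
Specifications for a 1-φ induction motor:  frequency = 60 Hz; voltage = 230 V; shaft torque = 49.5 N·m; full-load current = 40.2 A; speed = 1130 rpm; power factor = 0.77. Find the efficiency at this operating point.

82.3 %

ω = 2π × 1130/60 = 118.3 rad/s; P_out = τω = 49.5 × 118.3 = 5856 W
P_in = V·I·cosφ = 230 × 40.2 × 0.77 = 7119 W
η = P_out / P_in = 5856 / 7119 = 0.823 = 82.3%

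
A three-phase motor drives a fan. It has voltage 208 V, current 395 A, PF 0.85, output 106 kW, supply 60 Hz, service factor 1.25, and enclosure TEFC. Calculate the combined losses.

15000 W

P_in = √3·V·I·cosφ = 1.732×208×395×0.85 = 120956 W
P_out = 106000 W
Losses = P_in − P_out = 120956 − 106000 = 14956 W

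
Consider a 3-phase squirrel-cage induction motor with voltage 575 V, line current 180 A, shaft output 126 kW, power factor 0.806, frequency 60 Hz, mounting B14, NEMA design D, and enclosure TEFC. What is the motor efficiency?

87.2 %

P_out = 126 kW = 126000 W
P_in = √3·V_L·I_L·cosφ = 1.732 × 575 × 180 × 0.806 = 144485 W
η = P_out / P_in = 126000 / 144485 = 0.872 = 87.2%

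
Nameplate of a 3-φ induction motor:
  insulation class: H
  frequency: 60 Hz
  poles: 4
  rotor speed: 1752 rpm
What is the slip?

2.7 %

n_s = 120f/p = 120×60/4 = 1800 rpm
s = (n_s − n)/n_s = (1800 − 1752)/1800 = 0.0267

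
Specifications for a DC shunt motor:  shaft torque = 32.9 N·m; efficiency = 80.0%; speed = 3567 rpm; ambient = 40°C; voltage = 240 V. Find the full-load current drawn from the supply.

64 A

ω = 2π×3567/60 = 373.5 rad/s; P_out = τω = 32.9 × 373.5 = 12288 W
P_in = P_out / η = 12288 / 0.800 = 15360 W
I = P_in / V = 15360 / 240 = 64 A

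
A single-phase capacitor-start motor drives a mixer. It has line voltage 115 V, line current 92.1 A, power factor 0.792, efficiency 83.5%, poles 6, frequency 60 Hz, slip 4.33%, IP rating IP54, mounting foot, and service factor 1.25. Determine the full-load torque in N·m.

58.3 N·m

P_in = V·I·cosφ = 115 × 92.1 × 0.792 = 8388 W
P_out = η·P_in = 0.835 × 8388 = 7004 W
n_s = 120×60/6 = 1200 rpm; n = 1200×(1−0.0433) = 1148 rpm
ω = 2π×1148/60 = 120.2 rad/s
τ = P_out/ω = 7004/120.2 = 58.3 N·m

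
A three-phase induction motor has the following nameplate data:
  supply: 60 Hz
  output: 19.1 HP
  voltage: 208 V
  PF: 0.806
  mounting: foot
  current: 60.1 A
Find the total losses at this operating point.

3.2 kW

P_in = √3·V·I·cosφ = 1.732×208×60.1×0.806 = 17451 W
P_out = 19.1×746 = 14249 W
Losses = P_in − P_out = 17451 − 14249 = 3202 W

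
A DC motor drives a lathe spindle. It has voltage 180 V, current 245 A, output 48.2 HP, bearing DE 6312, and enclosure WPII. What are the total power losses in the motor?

8.14 kW

P_in = V·I = 180×245 = 44100 W
P_out = 48.2×746 = 35957 W
Losses = P_in − P_out = 44100 − 35957 = 8143 W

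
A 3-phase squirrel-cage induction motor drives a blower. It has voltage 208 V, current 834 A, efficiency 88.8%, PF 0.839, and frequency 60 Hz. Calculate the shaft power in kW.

P_in = √3·V·I·cosφ = 1.732 × 208 × 834 × 0.839 = 252080 W
P_out = η·P_in = 0.888 × 252080 = 223847 W

224 kW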